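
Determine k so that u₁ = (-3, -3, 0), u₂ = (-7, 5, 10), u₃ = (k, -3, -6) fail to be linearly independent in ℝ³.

k = 21/5

Dependence holds iff the 3×3 matrix [u₁ u₂ u₃] is singular.
Cofactor expansion gives det = 126 - 30*k.
This vanishes exactly when k = 21/5.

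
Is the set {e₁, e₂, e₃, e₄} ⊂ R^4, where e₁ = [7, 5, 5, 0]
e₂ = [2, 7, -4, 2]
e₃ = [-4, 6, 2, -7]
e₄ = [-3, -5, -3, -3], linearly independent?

The matrix [e₁|e₂|e₃|e₄] has determinant -2484.
A nonzero determinant means the columns are linearly independent.

linearly independent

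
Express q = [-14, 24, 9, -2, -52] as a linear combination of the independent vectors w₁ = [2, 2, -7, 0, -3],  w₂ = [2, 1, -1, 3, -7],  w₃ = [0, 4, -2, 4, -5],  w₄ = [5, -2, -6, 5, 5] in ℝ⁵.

Write q = a₁w₁ + … + a₄w₄ and equate components.
The system has the unique solution (a₁, …, a₄) = (1, 2, 3, -4).

q = w₁ + 2w₂ + 3w₃ - 4w₄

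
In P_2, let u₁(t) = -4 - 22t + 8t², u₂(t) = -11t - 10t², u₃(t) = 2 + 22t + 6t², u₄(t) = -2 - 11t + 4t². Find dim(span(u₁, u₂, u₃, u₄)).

Pass to coordinate vectors with respect to the basis {1, t, t²}.
Put the 3×4 matrix [u₁|u₂|u₃|u₄] into echelon form.
Exactly 2 pivots survive; hence the rank is 2.
(With 4 elements in a 3-dimensional space the rank is at most 3.)

2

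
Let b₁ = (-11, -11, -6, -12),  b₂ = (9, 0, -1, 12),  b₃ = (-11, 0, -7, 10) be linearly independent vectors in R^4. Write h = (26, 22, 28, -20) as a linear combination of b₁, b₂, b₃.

h = -2b₁ - 2b₂ - 2b₃

Since b₁, b₂, b₃ are independent, the coefficients expressing h are uniquely determined by a linear system.
The system has the unique solution (a₁, a₂, a₃) = (-2, -2, -2).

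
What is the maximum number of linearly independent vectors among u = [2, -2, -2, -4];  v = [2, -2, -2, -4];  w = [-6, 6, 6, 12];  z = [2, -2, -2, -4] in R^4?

1

Put the 4×4 matrix [u|v|w|z] into echelon form.
Reduction leaves 1 leading entry, giving rank 1.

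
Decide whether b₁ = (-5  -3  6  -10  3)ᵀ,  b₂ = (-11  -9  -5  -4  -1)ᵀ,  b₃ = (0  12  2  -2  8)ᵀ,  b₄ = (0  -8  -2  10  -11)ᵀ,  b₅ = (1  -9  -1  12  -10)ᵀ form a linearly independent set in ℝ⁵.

Form the 5×5 matrix with these as columns; its determinant is -28320.
A nonzero determinant means the columns are linearly independent.

linearly independent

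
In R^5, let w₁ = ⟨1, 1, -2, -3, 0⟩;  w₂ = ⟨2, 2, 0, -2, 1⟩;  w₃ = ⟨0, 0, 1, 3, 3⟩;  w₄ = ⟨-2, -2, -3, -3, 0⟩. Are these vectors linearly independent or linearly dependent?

linearly independent

Place the vectors as rows of a 4×5 matrix and reduce to echelon form.
The reduction yields 4 nonzero rows, so the rank is 4.
Since rank = 4 (the number of vectors), the set is linearly independent.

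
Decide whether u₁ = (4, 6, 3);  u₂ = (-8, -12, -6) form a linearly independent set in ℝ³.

linearly dependent

Row-reduce the matrix whose columns are u₁, u₂.
The reduction yields 1 nonzero row, so the rank is 1.
Since rank 1 < 2, the set is linearly dependent.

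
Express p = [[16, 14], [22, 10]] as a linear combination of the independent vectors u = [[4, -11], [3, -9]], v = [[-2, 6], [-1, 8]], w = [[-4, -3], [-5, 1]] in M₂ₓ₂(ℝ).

p = 2u + 4v - 4w

Take coordinate vectors relative to {E₁₁, E₁₂, E₂₁, E₂₂}.
Set up the augmented matrix [u | v | w | p] and row-reduce.
The system has the unique solution (α₁, α₂, α₃) = (2, 4, -4).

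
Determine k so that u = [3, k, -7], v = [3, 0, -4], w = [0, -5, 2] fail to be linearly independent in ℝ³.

The set is linearly dependent precisely when det[u; v; w] = 0.
Cofactor expansion gives det = 45 - 6*k.
This vanishes exactly when k = 15/2.

k = 15/2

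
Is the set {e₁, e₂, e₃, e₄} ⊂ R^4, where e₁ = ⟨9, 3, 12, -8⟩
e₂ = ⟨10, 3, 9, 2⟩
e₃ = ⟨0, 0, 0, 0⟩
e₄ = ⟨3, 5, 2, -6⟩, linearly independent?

One of the vectors is the zero vector, so the set is linearly dependent.

linearly dependent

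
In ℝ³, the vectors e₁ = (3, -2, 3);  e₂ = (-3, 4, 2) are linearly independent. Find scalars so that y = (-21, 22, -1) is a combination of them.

y = -3e₁ + 4e₂

Since e₁, e₂ are independent, the coefficients expressing y are uniquely determined by a linear system.
Back-substitution yields (α₁, α₂) = (-3, 4).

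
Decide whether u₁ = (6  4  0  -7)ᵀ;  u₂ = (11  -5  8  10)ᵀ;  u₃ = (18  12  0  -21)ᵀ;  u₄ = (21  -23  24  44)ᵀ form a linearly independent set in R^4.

linearly dependent

One vector is a scalar multiple of another, so the set is dependent.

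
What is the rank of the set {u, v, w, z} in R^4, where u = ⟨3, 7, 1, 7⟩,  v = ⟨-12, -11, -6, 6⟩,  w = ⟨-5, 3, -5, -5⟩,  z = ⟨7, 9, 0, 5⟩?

4

Put the 4×4 matrix [u|v|w|z] into echelon form.
There are 4 pivot columns, so rank = 4.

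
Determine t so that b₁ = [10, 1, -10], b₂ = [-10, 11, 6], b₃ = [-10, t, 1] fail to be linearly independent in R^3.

The vectors are dependent exactly when the determinant of the matrix with rows b₁, b₂, b₃ vanishes.
Expanding, det = 40*t - 1040.
Setting this to zero gives t = 26.

t = 26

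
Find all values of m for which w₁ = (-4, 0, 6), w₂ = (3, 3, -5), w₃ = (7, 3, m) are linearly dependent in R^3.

The vectors are dependent exactly when the determinant of the matrix with rows w₁, w₂, w₃ vanishes.
Cofactor expansion gives det = -12*m - 132.
This vanishes exactly when m = -11.

m = -11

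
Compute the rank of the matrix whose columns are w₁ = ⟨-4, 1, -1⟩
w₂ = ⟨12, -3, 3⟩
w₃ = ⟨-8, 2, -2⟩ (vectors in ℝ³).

rank 1

Apply Gaussian elimination to the matrix whose rows are w₁, w₂, w₃.
Reduction leaves 1 leading entry, giving rank 1.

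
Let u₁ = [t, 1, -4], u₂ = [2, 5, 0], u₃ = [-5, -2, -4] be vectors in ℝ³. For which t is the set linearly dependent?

t = -19/5

The set is linearly dependent precisely when det[u₁; u₂; u₃] = 0.
Expanding, det = -20*t - 76.
Setting this to zero gives t = -19/5.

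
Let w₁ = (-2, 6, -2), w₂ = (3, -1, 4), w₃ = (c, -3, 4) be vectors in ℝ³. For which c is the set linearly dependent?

The set is linearly dependent precisely when det[w₁; w₂; w₃] = 0.
Cofactor expansion gives det = 22*c - 70.
Setting this to zero gives c = 35/11.

c = 35/11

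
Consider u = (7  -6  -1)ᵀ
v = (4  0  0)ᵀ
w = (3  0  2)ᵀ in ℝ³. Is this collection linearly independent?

Place the vectors as rows of a 3×3 matrix and reduce to echelon form.
The reduction yields 3 nonzero rows, so the rank is 3.
Since rank = 3 (the number of vectors), the set is linearly independent.

linearly independent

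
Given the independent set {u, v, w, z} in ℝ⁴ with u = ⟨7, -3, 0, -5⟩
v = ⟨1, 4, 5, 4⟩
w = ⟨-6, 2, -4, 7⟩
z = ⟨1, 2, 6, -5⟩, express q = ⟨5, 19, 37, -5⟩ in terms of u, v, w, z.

Write q = a₁u + … + a₄z and equate components.
Row-reducing the augmented matrix gives the unique coefficients (a₁, …, a₄) = (-1, 3, -1, 3).

q = -u + 3v - w + 3z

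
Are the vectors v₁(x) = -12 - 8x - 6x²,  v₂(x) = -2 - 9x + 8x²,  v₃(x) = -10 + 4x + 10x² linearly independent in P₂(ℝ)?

Take coordinates with respect to the standard basis {1, x, x²}.
Row-reduce the matrix whose columns are v₁, v₂, v₃.
The reduction yields 3 nonzero rows, so the rank is 3.
Since rank = 3 (the number of vectors), the set is linearly independent.

linearly independent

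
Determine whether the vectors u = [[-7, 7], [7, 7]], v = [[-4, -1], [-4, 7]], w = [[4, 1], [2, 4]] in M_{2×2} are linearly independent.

linearly independent

Write each element as a coordinate vector in ℝ⁴ using {E₁₁, E₁₂, E₂₁, E₂₂}.
Row-reduce the matrix whose columns are u, v, w.
The reduction yields 3 nonzero rows, so the rank is 3.
Since rank = 3 (the number of vectors), the set is linearly independent.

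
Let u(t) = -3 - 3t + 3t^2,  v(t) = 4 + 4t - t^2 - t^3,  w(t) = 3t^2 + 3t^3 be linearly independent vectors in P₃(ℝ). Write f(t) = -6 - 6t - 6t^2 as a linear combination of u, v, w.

Take coordinate vectors relative to {1, t, …, t^3}.
Set up the augmented matrix [u | v | w | f] and row-reduce.
Row-reducing the augmented matrix gives the unique coefficients (α₁, α₂, α₃) = (-2, -3, -1).

f = -2u - 3v - w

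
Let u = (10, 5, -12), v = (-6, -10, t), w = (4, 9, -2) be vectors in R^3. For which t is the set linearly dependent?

The vectors are dependent exactly when the determinant of the matrix with rows u, v, w vanishes.
Cofactor expansion gives det = 308 - 70*t.
Solving 308 - 70*t = 0 yields t = 22/5.

t = 22/5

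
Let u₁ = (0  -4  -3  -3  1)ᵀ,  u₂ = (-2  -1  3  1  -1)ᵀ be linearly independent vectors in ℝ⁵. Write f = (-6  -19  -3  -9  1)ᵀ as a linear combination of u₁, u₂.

Set up the augmented matrix [u₁ | u₂ | f] and row-reduce.
Row-reducing the augmented matrix gives the unique coefficients (c₁, c₂) = (4, 3).

f = 4u₁ + 3u₂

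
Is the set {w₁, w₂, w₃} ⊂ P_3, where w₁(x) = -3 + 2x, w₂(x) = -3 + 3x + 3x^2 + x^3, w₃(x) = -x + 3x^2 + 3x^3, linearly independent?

Take coordinates with respect to the standard basis {1, x, …, x^3}.
Row-reduce the matrix whose columns are w₁, w₂, w₃.
The reduction yields 3 nonzero rows, so the rank is 3.
Since rank = 3 (the number of vectors), the set is linearly independent.

linearly independent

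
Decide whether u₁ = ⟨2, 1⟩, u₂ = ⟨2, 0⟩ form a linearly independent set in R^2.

linearly independent

Form the 2×2 matrix with these as columns; its determinant is -2.
A nonzero determinant means the columns are linearly independent.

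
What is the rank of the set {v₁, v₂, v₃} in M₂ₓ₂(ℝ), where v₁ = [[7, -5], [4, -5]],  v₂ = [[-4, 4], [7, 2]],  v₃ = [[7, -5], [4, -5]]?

Pass to coordinate vectors with respect to the basis {E₁₁, E₁₂, E₂₁, E₂₂}.
Form the matrix with v₁, v₂, v₃ as columns and reduce.
Reduction leaves 2 leading entries, giving rank 2.

rank 2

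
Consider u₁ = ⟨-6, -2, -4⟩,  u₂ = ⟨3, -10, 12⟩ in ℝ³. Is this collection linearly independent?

Row-reduce the matrix whose columns are u₁, u₂.
The reduction yields 2 nonzero rows, so the rank is 2.
Since rank = 2 (the number of vectors), the set is linearly independent.

linearly independent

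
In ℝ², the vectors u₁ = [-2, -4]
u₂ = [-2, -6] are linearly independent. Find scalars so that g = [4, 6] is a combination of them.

Solve the system with u₁, u₂ as columns and g as the right-hand side.
Back-substitution yields (a₁, a₂) = (-3, 1).

g = -3u₁ + u₂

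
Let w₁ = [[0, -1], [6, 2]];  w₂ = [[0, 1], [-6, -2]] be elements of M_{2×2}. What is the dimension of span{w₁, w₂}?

Pass to coordinate vectors with respect to the basis {E₁₁, E₁₂, E₂₁, E₂₂}.
Form the matrix with w₁, w₂ as columns and reduce.
There is 1 pivot column, so rank = 1.

dim = 1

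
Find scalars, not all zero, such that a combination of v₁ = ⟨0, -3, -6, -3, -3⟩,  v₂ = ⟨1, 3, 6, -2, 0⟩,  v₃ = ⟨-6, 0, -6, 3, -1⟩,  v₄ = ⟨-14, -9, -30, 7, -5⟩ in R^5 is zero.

Row-reduce the matrix with v₁, v₂, v₃, v₄ as columns; the null space gives the coefficients.
The free variable yields coefficients (1, -2, 2, -1) (any nonzero multiple also works).

v₁ - 2v₂ + 2v₃ - v₄ = 0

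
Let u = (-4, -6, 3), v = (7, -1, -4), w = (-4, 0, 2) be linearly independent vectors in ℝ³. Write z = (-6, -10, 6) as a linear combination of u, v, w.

z = 2u - 2v - 4w

Since u, v, w are independent, the coefficients expressing z are uniquely determined by a linear system.
Back-substitution yields (α₁, α₂, α₃) = (2, -2, -4).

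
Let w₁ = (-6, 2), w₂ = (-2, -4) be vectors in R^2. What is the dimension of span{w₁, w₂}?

2

Row-reduce the 2×2 matrix with these as rows.
Reduction leaves 2 leading entries, giving rank 2.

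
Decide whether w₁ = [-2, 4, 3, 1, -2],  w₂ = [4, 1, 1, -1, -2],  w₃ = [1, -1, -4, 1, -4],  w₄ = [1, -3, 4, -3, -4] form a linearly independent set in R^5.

linearly independent

Row-reduce the matrix whose columns are w₁, w₂, w₃, w₄.
The reduction yields 4 nonzero rows, so the rank is 4.
Since rank = 4 (the number of vectors), the set is linearly independent.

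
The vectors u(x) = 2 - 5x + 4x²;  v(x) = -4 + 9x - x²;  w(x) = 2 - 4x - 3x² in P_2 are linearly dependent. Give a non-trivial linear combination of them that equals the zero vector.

u + v + w = 0

Write each element as a vector in ℝ³ using {1, x, x²}.
Set up α₁u + … + α₃w = 0 and solve the homogeneous system.
The free variable yields coefficients (1, 1, 1) (any nonzero multiple also works).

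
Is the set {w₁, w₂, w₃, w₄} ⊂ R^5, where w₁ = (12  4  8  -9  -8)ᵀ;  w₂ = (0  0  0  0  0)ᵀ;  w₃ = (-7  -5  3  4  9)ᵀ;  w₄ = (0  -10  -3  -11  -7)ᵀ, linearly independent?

linearly dependent

One of the vectors is the zero vector, so the set is linearly dependent.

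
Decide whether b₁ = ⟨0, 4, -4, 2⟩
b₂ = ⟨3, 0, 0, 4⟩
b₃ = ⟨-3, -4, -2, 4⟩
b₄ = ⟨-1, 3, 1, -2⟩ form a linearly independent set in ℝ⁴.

Place the vectors as rows of a 4×4 matrix and reduce to echelon form.
The reduction yields 4 nonzero rows, so the rank is 4.
Since rank = 4 (the number of vectors), the set is linearly independent.

linearly independent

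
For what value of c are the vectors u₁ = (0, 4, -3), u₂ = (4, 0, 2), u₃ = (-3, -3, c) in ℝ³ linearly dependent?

The vectors are dependent exactly when the determinant of the matrix with rows u₁, u₂, u₃ vanishes.
The determinant works out to 12 - 16*c.
This vanishes exactly when c = 3/4.

c = 3/4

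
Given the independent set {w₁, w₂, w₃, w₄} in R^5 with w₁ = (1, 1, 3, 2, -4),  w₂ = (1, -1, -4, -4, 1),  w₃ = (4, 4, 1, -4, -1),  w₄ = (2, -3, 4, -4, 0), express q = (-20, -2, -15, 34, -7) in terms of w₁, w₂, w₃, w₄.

q = 3w₁ + w₂ - 4w₃ - 4w₄

Set up the augmented matrix [w₁ | w₂ | w₃ | w₄ | q] and row-reduce.
Back-substitution yields (a₁, …, a₄) = (3, 1, -4, -4).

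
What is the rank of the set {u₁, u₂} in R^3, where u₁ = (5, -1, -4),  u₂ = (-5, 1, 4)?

Row-reduce the 2×3 matrix with these as rows.
The echelon form has 1 nonzero row, so the rank is 1.

1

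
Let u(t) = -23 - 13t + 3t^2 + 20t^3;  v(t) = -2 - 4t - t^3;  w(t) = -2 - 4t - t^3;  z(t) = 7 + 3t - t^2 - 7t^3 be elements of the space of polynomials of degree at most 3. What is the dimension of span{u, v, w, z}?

2

Use coordinates relative to {1, t, …, t^3}.
Form the matrix with u, v, w, z as columns and reduce.
There are 2 pivot columns, so rank = 2.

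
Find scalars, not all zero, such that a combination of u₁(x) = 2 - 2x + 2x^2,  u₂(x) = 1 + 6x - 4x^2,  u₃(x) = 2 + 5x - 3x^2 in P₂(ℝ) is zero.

u₁ + 2u₂ - 2u₃ = 0

Pass to coordinate vectors relative to the basis {1, x, x^2}.
Write the vectors as columns of a matrix and find a nonzero vector in its null space.
The free variable yields coefficients (1, 2, -2) (any nonzero multiple also works).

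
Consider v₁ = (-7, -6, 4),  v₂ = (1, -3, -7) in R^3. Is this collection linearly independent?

Place the vectors as rows of a 2×3 matrix and reduce to echelon form.
The reduction yields 2 nonzero rows, so the rank is 2.
Since rank = 2 (the number of vectors), the set is linearly independent.

linearly independent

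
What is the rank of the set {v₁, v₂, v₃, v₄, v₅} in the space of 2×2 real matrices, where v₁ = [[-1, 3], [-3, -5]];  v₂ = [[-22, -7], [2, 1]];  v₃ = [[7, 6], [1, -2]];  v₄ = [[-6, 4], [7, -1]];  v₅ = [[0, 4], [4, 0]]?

4

Pass to coordinate vectors with respect to the basis {E₁₁, E₁₂, E₂₁, E₂₂}.
Put the 4×5 matrix [v₁|v₂|v₃|v₄|v₅] into echelon form.
Exactly 4 pivots survive; hence the rank is 4.
(With 5 elements in a 4-dimensional space the rank is at most 4.)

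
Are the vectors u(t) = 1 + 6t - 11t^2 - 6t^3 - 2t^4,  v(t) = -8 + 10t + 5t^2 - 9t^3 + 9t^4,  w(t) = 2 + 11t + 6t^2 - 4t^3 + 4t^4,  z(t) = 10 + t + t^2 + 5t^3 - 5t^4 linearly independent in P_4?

Take coordinates with respect to the standard basis {1, t, …, t^4}.
Place the vectors as rows of a 4×5 matrix and reduce to echelon form.
The reduction yields 3 nonzero rows, so the rank is 3.
Since rank 3 < 4, the set is linearly dependent.

linearly dependent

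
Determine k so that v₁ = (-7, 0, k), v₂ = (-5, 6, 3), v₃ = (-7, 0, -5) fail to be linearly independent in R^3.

Dependence holds iff the 3×3 matrix [v₁ v₂ v₃] is singular.
Expanding, det = 42*k + 210.
Setting this to zero gives k = -5.

k = -5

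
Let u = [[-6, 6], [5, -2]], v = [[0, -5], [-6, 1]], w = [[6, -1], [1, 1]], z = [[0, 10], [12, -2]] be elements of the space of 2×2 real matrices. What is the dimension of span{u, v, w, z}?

Pass to coordinate vectors with respect to the basis {E₁₁, E₁₂, E₂₁, E₂₂}.
Form the matrix with u, v, w, z as columns and reduce.
Exactly 2 pivots survive; hence the rank is 2.

dim = 2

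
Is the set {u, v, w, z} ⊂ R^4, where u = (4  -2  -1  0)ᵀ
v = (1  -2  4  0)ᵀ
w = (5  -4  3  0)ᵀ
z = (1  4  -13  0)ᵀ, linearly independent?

linearly dependent

Form the 4×4 matrix with these as columns; its determinant is 0.
A zero determinant means the columns are linearly dependent.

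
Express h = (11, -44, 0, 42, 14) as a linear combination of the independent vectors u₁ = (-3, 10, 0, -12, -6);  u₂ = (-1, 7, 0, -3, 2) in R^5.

Write h = c₁u₁ + c₂u₂ and equate components.
Back-substitution yields (c₁, c₂) = (-3, -2).

h = -3u₁ - 2u₂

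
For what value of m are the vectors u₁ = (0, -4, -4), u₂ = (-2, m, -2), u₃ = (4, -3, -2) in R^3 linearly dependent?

Dependence holds iff the 3×3 matrix [u₁ u₂ u₃] is singular.
The determinant works out to 16*m + 24.
Setting this to zero gives m = -3/2.

m = -3/2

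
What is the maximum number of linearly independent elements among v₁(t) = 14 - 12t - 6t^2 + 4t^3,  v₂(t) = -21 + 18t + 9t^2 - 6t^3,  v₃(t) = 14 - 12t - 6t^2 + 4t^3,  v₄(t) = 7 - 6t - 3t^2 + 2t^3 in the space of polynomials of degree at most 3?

Pass to coordinate vectors with respect to the basis {1, t, …, t^3}.
Form the matrix with v₁, v₂, v₃, v₄ as columns and reduce.
Reduction leaves 1 leading entry, giving rank 1.

1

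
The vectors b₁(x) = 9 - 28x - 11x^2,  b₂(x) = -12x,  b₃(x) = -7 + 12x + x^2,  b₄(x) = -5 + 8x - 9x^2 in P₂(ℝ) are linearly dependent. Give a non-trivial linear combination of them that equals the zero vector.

Write each element as a vector in ℝ³ using {1, x, x^2}.
Write the vectors as columns of a matrix and find a nonzero vector in its null space.
The free variable yields coefficients (1, -1, 2, -1) (any nonzero multiple also works).

b₁ - b₂ + 2b₃ - b₄ = 0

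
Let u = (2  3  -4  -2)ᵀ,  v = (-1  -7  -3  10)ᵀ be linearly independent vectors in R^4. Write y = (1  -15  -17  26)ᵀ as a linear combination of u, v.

Set up the augmented matrix [u | v | y] and row-reduce.
Back-substitution yields (α₁, α₂) = (2, 3).

y = 2u + 3v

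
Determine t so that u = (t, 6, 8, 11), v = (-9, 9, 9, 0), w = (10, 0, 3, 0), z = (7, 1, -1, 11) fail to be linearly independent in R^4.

t = 46/3

Place the vectors as rows of a 4×4 matrix; dependence ⇔ determinant zero.
Cofactor expansion gives det = 297*t - 4554.
Solving 297*t - 4554 = 0 yields t = 46/3.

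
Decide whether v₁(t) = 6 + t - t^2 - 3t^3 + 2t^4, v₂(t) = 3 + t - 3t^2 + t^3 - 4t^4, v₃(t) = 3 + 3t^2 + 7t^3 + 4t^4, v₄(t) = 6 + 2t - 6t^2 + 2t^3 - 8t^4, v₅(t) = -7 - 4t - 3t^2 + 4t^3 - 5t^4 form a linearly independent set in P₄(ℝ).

Take coordinates with respect to the standard basis {1, t, …, t^4}.
One vector is a scalar multiple of another, so the set is dependent.

linearly dependent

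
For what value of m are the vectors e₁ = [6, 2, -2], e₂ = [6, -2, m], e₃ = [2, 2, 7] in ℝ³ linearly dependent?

m = -25

Dependence holds iff the 3×3 matrix [e₁ e₂ e₃] is singular.
The determinant works out to -8*m - 200.
Setting this to zero gives m = -25.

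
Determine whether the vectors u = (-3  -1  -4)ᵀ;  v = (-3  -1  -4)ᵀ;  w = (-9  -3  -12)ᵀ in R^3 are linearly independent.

linearly dependent

Two of the vectors are equal, giving an immediate dependence.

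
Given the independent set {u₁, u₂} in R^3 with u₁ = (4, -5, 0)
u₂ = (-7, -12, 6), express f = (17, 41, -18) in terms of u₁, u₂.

f = -u₁ - 3u₂

Set up the augmented matrix [u₁ | u₂ | f] and row-reduce.
Back-substitution yields (a₁, a₂) = (-1, -3).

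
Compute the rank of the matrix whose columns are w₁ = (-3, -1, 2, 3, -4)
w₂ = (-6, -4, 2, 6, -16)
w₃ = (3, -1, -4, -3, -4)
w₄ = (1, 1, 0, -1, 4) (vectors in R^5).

2

Row-reduce the 4×5 matrix with these as rows.
Reduction leaves 2 leading entries, giving rank 2.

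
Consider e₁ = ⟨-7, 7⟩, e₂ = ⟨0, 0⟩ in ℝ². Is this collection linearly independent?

One of the vectors is the zero vector, so the set is linearly dependent.

linearly dependent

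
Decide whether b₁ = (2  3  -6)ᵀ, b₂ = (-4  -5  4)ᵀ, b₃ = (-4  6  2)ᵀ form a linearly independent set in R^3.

linearly independent

Place the vectors as rows of a 3×3 matrix and reduce to echelon form.
The reduction yields 3 nonzero rows, so the rank is 3.
Since rank = 3 (the number of vectors), the set is linearly independent.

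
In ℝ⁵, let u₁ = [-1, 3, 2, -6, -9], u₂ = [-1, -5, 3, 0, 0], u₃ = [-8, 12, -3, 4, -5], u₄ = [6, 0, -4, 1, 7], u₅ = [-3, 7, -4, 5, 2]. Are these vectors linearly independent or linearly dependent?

Form the 5×5 matrix with these as columns; its determinant is 0.
A zero determinant means the columns are linearly dependent.

linearly dependent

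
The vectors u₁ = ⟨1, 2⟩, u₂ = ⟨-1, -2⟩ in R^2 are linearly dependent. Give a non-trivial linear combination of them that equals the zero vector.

Row-reduce the matrix with u₁, u₂ as columns; the null space gives the coefficients.
The free variable yields coefficients (1, 1) (any nonzero multiple also works).

u₁ + u₂ = 0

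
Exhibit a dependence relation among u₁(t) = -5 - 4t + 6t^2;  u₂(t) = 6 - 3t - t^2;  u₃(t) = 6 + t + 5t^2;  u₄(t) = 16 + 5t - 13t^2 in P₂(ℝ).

Write each element as a vector in ℝ³ using {1, t, t^2}.
Set up α₁u₁ + … + α₄u₄ = 0 and solve the homogeneous system.
One solution (up to scaling) is (2, -1, 0, 1).

2u₁ - u₂ + u₄ = 0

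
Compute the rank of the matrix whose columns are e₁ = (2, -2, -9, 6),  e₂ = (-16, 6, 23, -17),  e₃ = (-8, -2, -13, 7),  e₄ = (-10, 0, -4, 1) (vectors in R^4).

rank 2

Row-reduce the 4×4 matrix with these as rows.
Exactly 2 pivots survive; hence the rank is 2.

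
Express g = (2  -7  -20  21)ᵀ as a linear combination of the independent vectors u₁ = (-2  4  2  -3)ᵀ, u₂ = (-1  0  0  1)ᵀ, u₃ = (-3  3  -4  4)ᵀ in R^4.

g = -4u₁ - 3u₂ + 3u₃

Set up the augmented matrix [u₁ | u₂ | u₃ | g] and row-reduce.
Row-reducing the augmented matrix gives the unique coefficients (c₁, c₂, c₃) = (-4, -3, 3).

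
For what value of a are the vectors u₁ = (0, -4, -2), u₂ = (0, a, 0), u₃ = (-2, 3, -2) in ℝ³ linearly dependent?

Place the vectors as rows of a 3×3 matrix; dependence ⇔ determinant zero.
Cofactor expansion gives det = -4*a.
Setting this to zero gives a = 0.

a = 0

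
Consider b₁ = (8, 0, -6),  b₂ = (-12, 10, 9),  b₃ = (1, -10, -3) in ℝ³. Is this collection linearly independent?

linearly independent

The matrix [b₁|b₂|b₃] has determinant -180.
A nonzero determinant means the columns are linearly independent.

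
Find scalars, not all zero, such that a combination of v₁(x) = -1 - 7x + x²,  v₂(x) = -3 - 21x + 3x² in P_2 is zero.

3v₁ - v₂ = 0

Take coordinates with respect to {1, x, x²}.
Set up α₁v₁ + α₂v₂ = 0 and solve the homogeneous system.
One solution (up to scaling) is (3, -1).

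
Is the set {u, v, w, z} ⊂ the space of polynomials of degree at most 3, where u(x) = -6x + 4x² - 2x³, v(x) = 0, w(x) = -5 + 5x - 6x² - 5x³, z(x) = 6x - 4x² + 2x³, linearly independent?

linearly dependent

Write each element as a coordinate vector in ℝ⁴ using {1, x, …, x³}.
One of the vectors is the zero vector, so the set is linearly dependent.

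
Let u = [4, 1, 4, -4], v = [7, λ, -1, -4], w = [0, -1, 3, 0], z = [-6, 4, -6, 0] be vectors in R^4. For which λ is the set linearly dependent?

The set is linearly dependent precisely when det[u; v; w; z] = 0.
Cofactor expansion gives det = 120 - 72*λ.
This vanishes exactly when λ = 5/3.

λ = 5/3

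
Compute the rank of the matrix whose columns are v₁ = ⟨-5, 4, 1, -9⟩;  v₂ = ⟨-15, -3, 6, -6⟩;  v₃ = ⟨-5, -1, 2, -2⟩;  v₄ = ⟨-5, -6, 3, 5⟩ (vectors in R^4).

Put the 4×4 matrix [v₁|v₂|v₃|v₄] into echelon form.
Reduction leaves 2 leading entries, giving rank 2.

rank 2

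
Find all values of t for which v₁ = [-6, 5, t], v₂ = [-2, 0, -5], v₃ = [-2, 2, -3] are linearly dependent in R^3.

Dependence holds iff the 3×3 matrix [v₁ v₂ v₃] is singular.
Cofactor expansion gives det = -4*t - 40.
This vanishes exactly when t = -10.

t = -10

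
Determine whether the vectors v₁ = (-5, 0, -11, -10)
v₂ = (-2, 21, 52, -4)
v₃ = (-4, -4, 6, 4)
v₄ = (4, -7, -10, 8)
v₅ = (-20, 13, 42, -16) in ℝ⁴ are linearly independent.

There are 5 vectors in a 4-dimensional space, so they cannot be linearly independent.

linearly dependent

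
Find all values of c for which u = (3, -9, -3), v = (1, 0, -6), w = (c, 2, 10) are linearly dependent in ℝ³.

c = -20/9

Place the vectors as rows of a 3×3 matrix; dependence ⇔ determinant zero.
Cofactor expansion gives det = 54*c + 120.
Solving 54*c + 120 = 0 yields c = -20/9.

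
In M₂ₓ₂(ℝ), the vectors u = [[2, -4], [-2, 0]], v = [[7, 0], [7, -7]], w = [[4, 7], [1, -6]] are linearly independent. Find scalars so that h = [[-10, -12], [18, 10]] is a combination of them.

h = -4u + 2v - 4w

Identify each element with its coordinate vector in ℝ⁴ via {E₁₁, E₁₂, E₂₁, E₂₂}.
Write h = a₁u + … + a₃w and equate components.
The system has the unique solution (a₁, a₂, a₃) = (-4, 2, -4).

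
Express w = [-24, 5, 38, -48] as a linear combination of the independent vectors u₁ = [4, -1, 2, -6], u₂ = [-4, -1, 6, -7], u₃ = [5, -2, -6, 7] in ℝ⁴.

Since u₁, u₂, u₃ are independent, the coefficients expressing w are uniquely determined by a linear system.
The system has the unique solution (c₁, c₂, c₃) = (1, 2, -4).

w = u₁ + 2u₂ - 4u₃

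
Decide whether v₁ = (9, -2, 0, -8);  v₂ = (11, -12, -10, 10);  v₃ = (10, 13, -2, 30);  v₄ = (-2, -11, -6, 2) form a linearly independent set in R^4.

linearly dependent

Form the 4×4 matrix with these as columns; its determinant is 0.
A zero determinant means the columns are linearly dependent.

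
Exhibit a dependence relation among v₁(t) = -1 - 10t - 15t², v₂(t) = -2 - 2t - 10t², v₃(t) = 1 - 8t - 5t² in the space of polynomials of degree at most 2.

v₁ - v₂ - v₃ = 0

Pass to coordinate vectors relative to the basis {1, t, t²}.
Write the vectors as columns of a matrix and find a nonzero vector in its null space.
The free variable yields coefficients (1, -1, -1) (any nonzero multiple also works).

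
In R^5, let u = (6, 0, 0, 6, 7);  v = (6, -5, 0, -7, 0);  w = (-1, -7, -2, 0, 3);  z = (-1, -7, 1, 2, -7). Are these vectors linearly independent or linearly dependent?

linearly independent

Place the vectors as rows of a 4×5 matrix and reduce to echelon form.
The reduction yields 4 nonzero rows, so the rank is 4.
Since rank = 4 (the number of vectors), the set is linearly independent.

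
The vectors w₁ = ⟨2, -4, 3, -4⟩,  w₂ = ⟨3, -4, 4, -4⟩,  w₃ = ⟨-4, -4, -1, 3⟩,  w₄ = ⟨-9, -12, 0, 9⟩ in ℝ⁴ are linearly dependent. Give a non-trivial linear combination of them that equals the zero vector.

Solve the homogeneous system with w₁, w₂, w₃, w₄ as columns by row-reducing the coefficient matrix.
One solution (up to scaling) is (3, -3, -3, 1).

3w₁ - 3w₂ - 3w₃ + w₄ = 0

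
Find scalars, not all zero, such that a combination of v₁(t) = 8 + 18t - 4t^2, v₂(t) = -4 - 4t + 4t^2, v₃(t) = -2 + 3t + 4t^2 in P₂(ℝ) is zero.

Take coordinates with respect to {1, t, t^2}.
Write the vectors as columns of a matrix and find a nonzero vector in its null space.
A generator of the null space is (1, 3, -2).

v₁ + 3v₂ - 2v₃ = 0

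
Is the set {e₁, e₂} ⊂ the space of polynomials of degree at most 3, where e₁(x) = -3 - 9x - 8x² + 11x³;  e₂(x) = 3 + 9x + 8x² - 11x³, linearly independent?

Write each element as a coordinate vector in ℝ⁴ using {1, x, …, x³}.
Place the vectors as rows of a 2×4 matrix and reduce to echelon form.
The reduction yields 1 nonzero row, so the rank is 1.
Since rank 1 < 2, the set is linearly dependent.
Indeed e₁ + e₂ = 0.

linearly dependent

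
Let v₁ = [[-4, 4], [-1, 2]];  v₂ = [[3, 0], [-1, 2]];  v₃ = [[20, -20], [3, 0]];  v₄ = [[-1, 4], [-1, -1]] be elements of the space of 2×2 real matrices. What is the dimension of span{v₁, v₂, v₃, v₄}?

3

Pass to coordinate vectors with respect to the basis {E₁₁, E₁₂, E₂₁, E₂₂}.
Form the matrix with v₁, v₂, v₃, v₄ as columns and reduce.
Reduction leaves 3 leading entries, giving rank 3.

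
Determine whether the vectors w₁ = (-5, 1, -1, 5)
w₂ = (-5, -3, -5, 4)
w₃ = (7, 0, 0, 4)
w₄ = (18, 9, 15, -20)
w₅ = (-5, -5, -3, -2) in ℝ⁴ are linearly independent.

There are 5 vectors in a 4-dimensional space, so they cannot be linearly independent.

linearly dependent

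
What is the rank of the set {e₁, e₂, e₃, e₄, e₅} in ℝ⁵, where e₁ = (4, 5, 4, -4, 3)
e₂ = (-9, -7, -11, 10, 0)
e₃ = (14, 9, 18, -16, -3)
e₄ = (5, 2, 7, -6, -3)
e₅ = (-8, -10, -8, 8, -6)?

2

Apply Gaussian elimination to the matrix whose rows are e₁, e₂, e₃, e₄, e₅.
Reduction leaves 2 leading entries, giving rank 2.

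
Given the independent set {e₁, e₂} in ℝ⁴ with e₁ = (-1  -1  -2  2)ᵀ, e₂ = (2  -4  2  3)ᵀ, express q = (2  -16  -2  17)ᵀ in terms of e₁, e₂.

Since e₁, e₂ are independent, the coefficients expressing q are uniquely determined by a linear system.
Row-reducing the augmented matrix gives the unique coefficients (c₁, c₂) = (4, 3).

q = 4e₁ + 3e₂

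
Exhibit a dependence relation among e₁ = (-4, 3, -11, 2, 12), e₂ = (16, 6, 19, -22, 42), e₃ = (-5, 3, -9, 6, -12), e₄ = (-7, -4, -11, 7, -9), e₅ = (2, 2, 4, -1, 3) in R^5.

e₁ - e₂ - e₃ - 3e₄ - 3e₅ = 0

Write the vectors as columns of a matrix and find a nonzero vector in its null space.
A generator of the null space is (1, -1, -1, -3, -3).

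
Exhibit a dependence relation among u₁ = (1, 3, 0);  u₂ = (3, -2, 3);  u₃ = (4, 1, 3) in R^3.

Solve the homogeneous system with u₁, u₂, u₃ as columns by row-reducing the coefficient matrix.
A generator of the null space is (1, 1, -1).

u₁ + u₂ - u₃ = 0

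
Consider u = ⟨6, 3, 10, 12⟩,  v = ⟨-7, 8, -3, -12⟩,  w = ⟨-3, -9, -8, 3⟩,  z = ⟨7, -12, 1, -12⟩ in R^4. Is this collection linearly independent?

Place the vectors as rows of a 4×4 matrix and reduce to echelon form.
The reduction yields 4 nonzero rows, so the rank is 4.
Since rank = 4 (the number of vectors), the set is linearly independent.

linearly independent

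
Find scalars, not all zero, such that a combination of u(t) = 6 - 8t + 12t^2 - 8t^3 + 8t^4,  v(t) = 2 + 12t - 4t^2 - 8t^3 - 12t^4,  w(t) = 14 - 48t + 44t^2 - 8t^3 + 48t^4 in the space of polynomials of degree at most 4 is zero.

Write each element as a vector in ℝ⁵ using {1, t, …, t^4}.
Solve the homogeneous system with u, v, w as columns by row-reducing the coefficient matrix.
A generator of the null space is (3, -2, -1).

3u - 2v - w = 0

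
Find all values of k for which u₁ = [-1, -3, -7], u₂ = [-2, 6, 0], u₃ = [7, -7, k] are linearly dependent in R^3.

The vectors are dependent exactly when the determinant of the matrix with rows u₁, u₂, u₃ vanishes.
The determinant works out to 196 - 12*k.
This vanishes exactly when k = 49/3.

k = 49/3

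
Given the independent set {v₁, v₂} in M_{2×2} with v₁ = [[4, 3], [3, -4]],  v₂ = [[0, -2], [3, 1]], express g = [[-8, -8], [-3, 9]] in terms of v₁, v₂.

Take coordinate vectors relative to {E₁₁, E₁₂, E₂₁, E₂₂}.
Solve the system with v₁, v₂ as columns and g as the right-hand side.
Back-substitution yields (a₁, a₂) = (-2, 1).

g = -2v₁ + v₂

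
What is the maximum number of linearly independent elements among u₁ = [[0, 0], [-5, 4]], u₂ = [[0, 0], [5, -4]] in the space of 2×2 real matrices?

Represent each element by its coordinate vector in ℝ⁴.
Form the matrix with u₁, u₂ as columns and reduce.
The echelon form has 1 nonzero row, so the rank is 1.

1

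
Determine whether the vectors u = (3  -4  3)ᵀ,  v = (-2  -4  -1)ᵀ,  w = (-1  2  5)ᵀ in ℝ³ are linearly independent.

Row-reduce the matrix whose columns are u, v, w.
The reduction yields 3 nonzero rows, so the rank is 3.
Since rank = 3 (the number of vectors), the set is linearly independent.

linearly independent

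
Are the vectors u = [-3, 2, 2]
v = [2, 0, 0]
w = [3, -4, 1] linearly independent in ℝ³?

The matrix [u|v|w] has determinant -20.
A nonzero determinant means the columns are linearly independent.

linearly independent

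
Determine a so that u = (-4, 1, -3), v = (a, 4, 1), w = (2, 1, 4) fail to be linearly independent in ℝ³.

Dependence holds iff the 3×3 matrix [u v w] is singular.
Expanding, det = -7*a - 34.
Setting this to zero gives a = -34/7.

a = -34/7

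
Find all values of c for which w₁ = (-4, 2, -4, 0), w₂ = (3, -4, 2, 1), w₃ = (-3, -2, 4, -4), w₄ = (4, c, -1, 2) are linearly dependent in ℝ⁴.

The set is linearly dependent precisely when det[w₁; w₂; w₃; w₄] = 0.
Expanding, det = 12*c - 78.
This vanishes exactly when c = 13/2.

c = 13/2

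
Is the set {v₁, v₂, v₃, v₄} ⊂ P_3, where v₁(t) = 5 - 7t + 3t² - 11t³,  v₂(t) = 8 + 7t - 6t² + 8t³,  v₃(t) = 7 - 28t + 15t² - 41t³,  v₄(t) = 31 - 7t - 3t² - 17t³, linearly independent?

linearly dependent

Take coordinates with respect to the standard basis {1, t, …, t³}.
Place the vectors as rows of a 4×4 matrix and reduce to echelon form.
The reduction yields 2 nonzero rows, so the rank is 2.
Since rank 2 < 4, the set is linearly dependent.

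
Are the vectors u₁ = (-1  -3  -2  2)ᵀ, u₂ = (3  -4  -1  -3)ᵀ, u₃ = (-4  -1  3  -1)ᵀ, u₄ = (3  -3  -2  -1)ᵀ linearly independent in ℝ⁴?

Row-reduce the matrix whose columns are u₁, u₂, u₃, u₄.
The reduction yields 4 nonzero rows, so the rank is 4.
Since rank = 4 (the number of vectors), the set is linearly independent.

linearly independent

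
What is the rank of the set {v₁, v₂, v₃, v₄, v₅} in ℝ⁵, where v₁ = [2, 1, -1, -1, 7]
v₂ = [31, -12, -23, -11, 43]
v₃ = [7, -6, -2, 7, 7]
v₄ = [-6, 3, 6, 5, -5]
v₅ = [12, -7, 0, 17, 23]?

rank 3

Row-reduce the 5×5 matrix with these as rows.
Exactly 3 pivots survive; hence the rank is 3.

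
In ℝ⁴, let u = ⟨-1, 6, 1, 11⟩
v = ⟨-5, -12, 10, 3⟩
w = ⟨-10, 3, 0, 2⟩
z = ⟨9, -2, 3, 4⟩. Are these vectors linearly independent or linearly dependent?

linearly independent

Form the 4×4 matrix with these as columns; its determinant is 1369.
A nonzero determinant means the columns are linearly independent.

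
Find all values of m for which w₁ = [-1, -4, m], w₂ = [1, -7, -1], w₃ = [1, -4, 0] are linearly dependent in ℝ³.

m = -8/3

Dependence holds iff the 3×3 matrix [w₁ w₂ w₃] is singular.
Expanding, det = 3*m + 8.
Solving 3*m + 8 = 0 yields m = -8/3.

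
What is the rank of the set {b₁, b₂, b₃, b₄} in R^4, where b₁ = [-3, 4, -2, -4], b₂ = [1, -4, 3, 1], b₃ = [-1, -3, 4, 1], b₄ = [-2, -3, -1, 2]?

Row-reduce the 4×4 matrix with these as rows.
Reduction leaves 4 leading entries, giving rank 4.

rank 4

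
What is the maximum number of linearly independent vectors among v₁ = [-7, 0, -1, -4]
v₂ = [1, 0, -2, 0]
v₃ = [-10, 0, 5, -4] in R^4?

Row-reduce the 3×4 matrix with these as rows.
There are 2 pivot columns, so rank = 2.

2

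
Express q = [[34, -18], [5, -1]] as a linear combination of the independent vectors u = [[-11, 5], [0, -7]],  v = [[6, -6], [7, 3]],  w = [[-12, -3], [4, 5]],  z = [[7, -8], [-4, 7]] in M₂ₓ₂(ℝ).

Work in coordinates with respect to the standard basis {E₁₁, E₁₂, E₂₁, E₂₂}.
Set up the augmented matrix [u | v | w | z | q] and row-reduce.
Back-substitution yields (c₁, …, c₄) = (2, 3, -2, 2).

q = 2u + 3v - 2w + 2z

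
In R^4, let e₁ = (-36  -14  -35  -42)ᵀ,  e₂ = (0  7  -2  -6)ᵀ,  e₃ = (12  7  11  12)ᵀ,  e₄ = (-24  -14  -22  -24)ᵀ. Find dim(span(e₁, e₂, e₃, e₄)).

Form the matrix with e₁, e₂, e₃, e₄ as columns and reduce.
Exactly 2 pivots survive; hence the rank is 2.

dim = 2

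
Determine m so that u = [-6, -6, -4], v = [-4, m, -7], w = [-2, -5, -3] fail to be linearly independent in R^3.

m = -59/5

The set is linearly dependent precisely when det[u; v; w] = 0.
Expanding, det = 10*m + 118.
Setting this to zero gives m = -59/5.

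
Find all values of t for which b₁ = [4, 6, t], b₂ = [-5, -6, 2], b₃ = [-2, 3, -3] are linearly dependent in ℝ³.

The set is linearly dependent precisely when det[b₁; b₂; b₃] = 0.
Expanding, det = -27*t - 66.
Setting this to zero gives t = -22/9.

t = -22/9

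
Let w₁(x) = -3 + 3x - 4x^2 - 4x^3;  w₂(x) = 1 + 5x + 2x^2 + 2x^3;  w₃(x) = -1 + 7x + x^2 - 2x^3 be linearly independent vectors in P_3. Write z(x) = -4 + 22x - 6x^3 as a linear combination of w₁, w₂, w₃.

z = w₁ + w₂ + 2w₃

Take coordinate vectors relative to {1, x, …, x^3}.
Set up the augmented matrix [w₁ | w₂ | w₃ | z] and row-reduce.
Row-reducing the augmented matrix gives the unique coefficients (c₁, c₂, c₃) = (1, 1, 2).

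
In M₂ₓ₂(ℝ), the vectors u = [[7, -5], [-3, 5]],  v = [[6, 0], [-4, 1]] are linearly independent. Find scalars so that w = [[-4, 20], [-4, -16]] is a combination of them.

w = -4u + 4v

Work in coordinates with respect to the standard basis {E₁₁, E₁₂, E₂₁, E₂₂}.
Solve the system with u, v as columns and w as the right-hand side.
Row-reducing the augmented matrix gives the unique coefficients (α₁, α₂) = (-4, 4).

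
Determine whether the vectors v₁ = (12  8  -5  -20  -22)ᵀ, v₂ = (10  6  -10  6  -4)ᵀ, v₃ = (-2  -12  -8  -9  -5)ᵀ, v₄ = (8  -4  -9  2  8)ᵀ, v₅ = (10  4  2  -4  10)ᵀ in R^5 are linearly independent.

linearly dependent

The matrix [v₁|v₂|v₃|v₄|v₅] has determinant 0.
A zero determinant means the columns are linearly dependent.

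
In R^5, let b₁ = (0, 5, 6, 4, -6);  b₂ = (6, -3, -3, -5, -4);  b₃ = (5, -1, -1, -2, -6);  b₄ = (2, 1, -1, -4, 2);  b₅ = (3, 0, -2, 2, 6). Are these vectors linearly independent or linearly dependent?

Row-reduce the matrix whose columns are b₁, b₂, b₃, b₄, b₅.
The reduction yields 5 nonzero rows, so the rank is 5.
Since rank = 5 (the number of vectors), the set is linearly independent.

linearly independent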